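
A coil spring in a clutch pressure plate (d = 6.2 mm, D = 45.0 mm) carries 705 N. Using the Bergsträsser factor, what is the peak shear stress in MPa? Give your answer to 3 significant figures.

Spring index C = D/d = 45.0/6.2 = 7.2581
K_B = (4C+2)/(4C−3) = 31.032/26.032 = 1.1921
τ₀ = 8FD/(πd³) = 8·705·45.0/(π·6.2³) = 253800/748.73 = 338.97 MPa
τ_max = K·τ₀ = 1.1921 × 338.97 = 404.08 MPa

404 MPa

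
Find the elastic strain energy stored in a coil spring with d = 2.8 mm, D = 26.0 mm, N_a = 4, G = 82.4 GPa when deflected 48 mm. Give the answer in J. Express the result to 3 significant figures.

10.4 J

k = Gd⁴/(8D³N_a) = (82.4×10³)(2.8⁴)/(8·26.0³·4) = 9.0051 N/mm
U = ½kδ² = 0.5 × 9.0051 × 48² = 10374 N·mm = 10.374 J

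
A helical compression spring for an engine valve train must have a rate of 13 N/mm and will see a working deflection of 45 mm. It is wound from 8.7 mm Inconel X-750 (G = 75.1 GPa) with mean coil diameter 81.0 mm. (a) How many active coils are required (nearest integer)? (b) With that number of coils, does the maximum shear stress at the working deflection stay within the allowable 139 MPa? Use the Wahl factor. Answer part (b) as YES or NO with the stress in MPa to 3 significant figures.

(a) 8 coils; (b) NO, τ_max = 206 MPa

N_a = Gd⁴/(8D³k) = (75.1×10³)(8.7⁴)/(8·81.0³·13) = 7.784 → N_a = 8
Actual rate k = Gd⁴/(8D³·8) = 12.65 N/mm
Working load F = kδ = 12.65·45 = 569.24 N
C = 81.0/8.7 = 9.3103; K_W = (4C−1)/(4C−4)+0.615/C = 1.1563
τ_max = K_W·8FD/(πd³) = 1.1563·178.3 = 206.17 MPa
τ_max > 139 MPa → exceeds allowable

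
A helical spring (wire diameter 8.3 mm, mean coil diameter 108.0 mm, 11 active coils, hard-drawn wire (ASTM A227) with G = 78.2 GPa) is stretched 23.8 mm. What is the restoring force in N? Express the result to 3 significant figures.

79.7 N

k = Gd⁴/(8D³N_a) = (78.2×10³)(8.3⁴)/(8·108.0³·11) = 3.3478 N/mm
F = k·δ = 3.3478 × 23.8 = 79.679 N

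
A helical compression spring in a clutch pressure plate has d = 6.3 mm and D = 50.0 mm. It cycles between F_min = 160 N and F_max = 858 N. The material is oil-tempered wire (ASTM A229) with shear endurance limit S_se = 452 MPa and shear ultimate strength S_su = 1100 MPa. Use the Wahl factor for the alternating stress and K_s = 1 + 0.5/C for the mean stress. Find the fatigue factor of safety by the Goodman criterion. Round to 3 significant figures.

1.40

C = D/d = 50.0/6.3 = 7.9365; K_W = (4C−1)/(4C−4)+0.615/C = 1.1856; K_s = 1+0.5/C = 1.0630
F_a = (F_max−F_min)/2 = 349 N; F_m = (F_max+F_min)/2 = 509 N
τ_a = K_W·8F_aD/(πd³) = 1.1856 × 177.71 = 210.7 MPa
τ_m = K_s·8F_mD/(πd³) = 1.0630 × 259.18 = 275.51 MPa
Goodman: 1/n_f = τ_a/S_se + τ_m/S_su = 210.7/452 + 275.51/1100 = 0.46614 + 0.25046 = 0.71661
n_f = 1/0.71661 = 1.395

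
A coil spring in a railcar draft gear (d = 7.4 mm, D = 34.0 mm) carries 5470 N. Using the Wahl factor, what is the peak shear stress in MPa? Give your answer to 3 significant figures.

Spring index C = D/d = 34.0/7.4 = 4.5946
K_W = (4C−1)/(4C−4) + 0.615/C = 17.378/14.378 + 0.1339 = 1.3425
τ₀ = 8FD/(πd³) = 8·5470·34.0/(π·7.4³) = 1.48784e+06/1273 = 1168.7 MPa
τ_max = K·τ₀ = 1.3425 × 1168.7 = 1569 MPa

1570 MPa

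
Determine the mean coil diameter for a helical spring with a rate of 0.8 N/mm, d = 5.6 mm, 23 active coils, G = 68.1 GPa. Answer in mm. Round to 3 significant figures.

D = (Gd⁴/(8N_a·k))^(1/3) = (68.1×10³·5.6⁴/(8·23·0.8))^(1/3)
  = (454979)^(1/3) = 76.9125 mm

76.9 mm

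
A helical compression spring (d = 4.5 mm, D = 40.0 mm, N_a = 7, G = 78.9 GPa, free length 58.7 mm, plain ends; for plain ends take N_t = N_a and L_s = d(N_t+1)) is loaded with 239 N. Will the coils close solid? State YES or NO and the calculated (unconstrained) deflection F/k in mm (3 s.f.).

k = Gd⁴/(8D³N_a) = (78.9×10³)(4.5⁴)/(8·40.0³·7) = 9.0273 N/mm
N_t = 7; L_s = 4.5·8 = 36 mm; δ_solid = L₀ − L_s = 58.7 − 36 = 22.7 mm
δ = F/k = 239/9.0273 = 26.475 mm
δ ≥ δ_solid → spring goes solid

YES, δ = 26.5 mm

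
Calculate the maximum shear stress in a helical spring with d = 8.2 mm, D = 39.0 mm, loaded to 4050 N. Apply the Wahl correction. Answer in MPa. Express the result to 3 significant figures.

969 MPa

Spring index C = D/d = 39.0/8.2 = 4.7561
K_W = (4C−1)/(4C−4) + 0.615/C = 18.024/15.024 + 0.1293 = 1.3290
τ₀ = 8FD/(πd³) = 8·4050·39.0/(π·8.2³) = 1.2636e+06/1732.2 = 729.49 MPa
τ_max = K·τ₀ = 1.3290 × 729.49 = 969.48 MPa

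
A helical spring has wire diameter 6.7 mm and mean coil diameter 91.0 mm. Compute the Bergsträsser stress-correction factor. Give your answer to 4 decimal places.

C = D/d = 91.0/6.7 = 13.5821
K_B = (4C+2)/(4C−3) = 56.328/51.328 = 1.0974

1.0974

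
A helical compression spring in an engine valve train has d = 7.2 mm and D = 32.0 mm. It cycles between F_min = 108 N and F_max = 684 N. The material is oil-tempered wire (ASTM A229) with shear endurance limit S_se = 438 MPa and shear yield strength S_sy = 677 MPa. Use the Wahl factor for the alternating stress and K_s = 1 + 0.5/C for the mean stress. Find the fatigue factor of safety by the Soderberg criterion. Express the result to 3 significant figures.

2.97

C = D/d = 32.0/7.2 = 4.4444; K_W = (4C−1)/(4C−4)+0.615/C = 1.3561; K_s = 1+0.5/C = 1.1125
F_a = (F_max−F_min)/2 = 288 N; F_m = (F_max+F_min)/2 = 396 N
τ_a = K_W·8F_aD/(πd³) = 1.3561 × 62.876 = 85.267 MPa
τ_m = K_s·8F_mD/(πd³) = 1.1125 × 86.455 = 96.181 MPa
Soderberg: 1/n_f = τ_a/S_se + τ_m/S_sy = 85.267/438 + 96.181/677 = 0.19467 + 0.14207 = 0.33674
n_f = 1/0.33674 = 2.97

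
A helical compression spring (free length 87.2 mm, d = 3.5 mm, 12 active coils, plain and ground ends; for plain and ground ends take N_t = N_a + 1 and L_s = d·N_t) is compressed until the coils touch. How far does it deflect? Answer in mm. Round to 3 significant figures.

N_t = 13; L_s = 3.5·13 = 45.5 mm
δ_solid = L₀ − L_s = 87.2 − 45.5 = 41.7 mm

41.7 mm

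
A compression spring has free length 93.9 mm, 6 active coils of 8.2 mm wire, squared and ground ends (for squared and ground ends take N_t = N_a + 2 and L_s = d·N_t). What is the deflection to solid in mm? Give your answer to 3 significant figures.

28.3 mm

N_t = 8; L_s = 8.2·8 = 65.6 mm
δ_solid = L₀ − L_s = 93.9 − 65.6 = 28.3 mm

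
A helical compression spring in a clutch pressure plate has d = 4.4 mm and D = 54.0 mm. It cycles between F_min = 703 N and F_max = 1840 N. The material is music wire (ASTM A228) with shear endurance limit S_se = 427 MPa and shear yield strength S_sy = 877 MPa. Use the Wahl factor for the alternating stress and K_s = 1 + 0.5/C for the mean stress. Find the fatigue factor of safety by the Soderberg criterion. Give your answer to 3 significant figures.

C = D/d = 54.0/4.4 = 12.2727; K_W = (4C−1)/(4C−4)+0.615/C = 1.1166; K_s = 1+0.5/C = 1.0407
F_a = (F_max−F_min)/2 = 568.5 N; F_m = (F_max+F_min)/2 = 1271.5 N
τ_a = K_W·8F_aD/(πd³) = 1.1166 × 917.71 = 1024.8 MPa
τ_m = K_s·8F_mD/(πd³) = 1.0407 × 2052.5 = 2136.2 MPa
Soderberg: 1/n_f = τ_a/S_se + τ_m/S_sy = 1024.8/427 + 2136.2/877 = 2.39990 + 2.43576 = 4.8357
n_f = 1/4.8357 = 0.2068

0.207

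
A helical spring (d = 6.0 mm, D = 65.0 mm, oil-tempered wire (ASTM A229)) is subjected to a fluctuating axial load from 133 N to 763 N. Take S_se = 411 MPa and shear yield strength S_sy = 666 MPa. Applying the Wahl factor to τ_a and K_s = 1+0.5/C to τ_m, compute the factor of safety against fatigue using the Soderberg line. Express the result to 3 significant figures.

C = D/d = 65.0/6.0 = 10.8333; K_W = (4C−1)/(4C−4)+0.615/C = 1.1330; K_s = 1+0.5/C = 1.0462
F_a = (F_max−F_min)/2 = 315 N; F_m = (F_max+F_min)/2 = 448 N
τ_a = K_W·8F_aD/(πd³) = 1.1330 × 241.38 = 273.5 MPa
τ_m = K_s·8F_mD/(πd³) = 1.0462 × 343.3 = 359.15 MPa
Soderberg: 1/n_f = τ_a/S_se + τ_m/S_sy = 273.5/411 + 359.15/666 = 0.66545 + 0.53926 = 1.2047
n_f = 1/1.2047 = 0.8301

0.830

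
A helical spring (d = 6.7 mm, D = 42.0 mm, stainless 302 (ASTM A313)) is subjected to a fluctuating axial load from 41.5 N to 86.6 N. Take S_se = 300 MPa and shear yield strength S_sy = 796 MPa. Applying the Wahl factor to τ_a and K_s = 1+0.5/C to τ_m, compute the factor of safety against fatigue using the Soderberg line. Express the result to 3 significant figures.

C = D/d = 42.0/6.7 = 6.2687; K_W = (4C−1)/(4C−4)+0.615/C = 1.2405; K_s = 1+0.5/C = 1.0798
F_a = (F_max−F_min)/2 = 22.55 N; F_m = (F_max+F_min)/2 = 64.05 N
τ_a = K_W·8F_aD/(πd³) = 1.2405 × 8.0188 = 9.947 MPa
τ_m = K_s·8F_mD/(πd³) = 1.0798 × 22.776 = 24.593 MPa
Soderberg: 1/n_f = τ_a/S_se + τ_m/S_sy = 9.947/300 + 24.593/796 = 0.03316 + 0.03090 = 0.064053
n_f = 1/0.064053 = 15.61

15.6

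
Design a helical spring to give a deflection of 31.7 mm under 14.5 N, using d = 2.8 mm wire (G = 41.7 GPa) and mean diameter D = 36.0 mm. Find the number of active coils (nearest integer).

Required rate k = F/δ = 14.5/31.7 = 0.45741 N/mm
N_a = Gd⁴/(8D³k) = (41.7×10³ × 2.8⁴)/(8 × 36.0³ × 0.45741)
    = 2.56312e+06 / 170729 = 15.01 → 15 coils

15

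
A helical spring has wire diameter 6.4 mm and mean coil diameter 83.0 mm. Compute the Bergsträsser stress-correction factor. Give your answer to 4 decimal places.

1.1023

C = D/d = 83.0/6.4 = 12.9688
K_B = (4C+2)/(4C−3) = 53.875/48.875 = 1.1023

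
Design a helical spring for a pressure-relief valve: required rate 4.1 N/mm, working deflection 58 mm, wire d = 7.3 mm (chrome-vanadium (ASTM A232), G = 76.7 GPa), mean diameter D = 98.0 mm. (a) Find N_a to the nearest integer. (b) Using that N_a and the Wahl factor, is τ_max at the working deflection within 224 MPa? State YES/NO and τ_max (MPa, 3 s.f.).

N_a = Gd⁴/(8D³k) = (76.7×10³)(7.3⁴)/(8·98.0³·4.1) = 7.056 → N_a = 7
Actual rate k = Gd⁴/(8D³·7) = 4.1326 N/mm
Working load F = kδ = 4.1326·58 = 239.69 N
C = 98.0/7.3 = 13.4247; K_W = (4C−1)/(4C−4)+0.615/C = 1.1062
τ_max = K_W·8FD/(πd³) = 1.1062·153.76 = 170.09 MPa
τ_max ≤ 224 MPa → acceptable

(a) 7 coils; (b) YES, τ_max = 170 MPa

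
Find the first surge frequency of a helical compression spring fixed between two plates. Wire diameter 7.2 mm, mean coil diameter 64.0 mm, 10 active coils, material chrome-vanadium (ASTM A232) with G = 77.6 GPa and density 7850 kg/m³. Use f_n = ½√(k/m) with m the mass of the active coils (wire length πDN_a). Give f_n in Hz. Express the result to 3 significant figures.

62.2 Hz

k = Gd⁴/(8D³N_a) = (77.6×10³)(7.2⁴)/(8·64.0³·10) = 9.944 N/mm = 9944 N/m
Wire length L = πDN_a = π·64.0·10 = 2010.6 mm
m = ρ·(πd²/4)·L = 7850 × 40.715×10⁻⁶ m² × 2.0106 m = 0.64262 kg
f_n = ½√(k/m) = 0.5·√(9944/0.64262) = 0.5·√(15474) = 62.198 Hz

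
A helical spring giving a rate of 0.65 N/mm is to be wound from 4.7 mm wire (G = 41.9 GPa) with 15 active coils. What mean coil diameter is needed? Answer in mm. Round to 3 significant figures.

D = (Gd⁴/(8N_a·k))^(1/3) = (41.9×10³·4.7⁴/(8·15·0.65))^(1/3)
  = (262126)^(1/3) = 63.9986 mm

64.0 mm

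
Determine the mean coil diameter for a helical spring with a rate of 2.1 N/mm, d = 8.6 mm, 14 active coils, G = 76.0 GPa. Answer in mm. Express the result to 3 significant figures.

121 mm

D = (Gd⁴/(8N_a·k))^(1/3) = (76.0×10³·8.6⁴/(8·14·2.1))^(1/3)
  = (1.76754e+06)^(1/3) = 120.9085 mm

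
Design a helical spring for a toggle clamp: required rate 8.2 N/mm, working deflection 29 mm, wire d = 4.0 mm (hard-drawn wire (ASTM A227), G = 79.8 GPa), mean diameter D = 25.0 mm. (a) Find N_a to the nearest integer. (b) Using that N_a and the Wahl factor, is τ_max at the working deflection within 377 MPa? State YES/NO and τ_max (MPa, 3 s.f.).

N_a = Gd⁴/(8D³k) = (79.8×10³)(4.0⁴)/(8·25.0³·8.2) = 19.93 → N_a = 20
Actual rate k = Gd⁴/(8D³·20) = 8.1715 N/mm
Working load F = kδ = 8.1715·29 = 236.97 N
C = 25.0/4.0 = 6.2500; K_W = (4C−1)/(4C−4)+0.615/C = 1.2413
τ_max = K_W·8FD/(πd³) = 1.2413·235.72 = 292.59 MPa
τ_max ≤ 377 MPa → acceptable

(a) 20 coils; (b) YES, τ_max = 293 MPa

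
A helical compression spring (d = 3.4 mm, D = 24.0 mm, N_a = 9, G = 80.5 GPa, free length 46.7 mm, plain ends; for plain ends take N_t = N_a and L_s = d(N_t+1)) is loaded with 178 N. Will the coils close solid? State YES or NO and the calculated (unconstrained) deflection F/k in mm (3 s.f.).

k = Gd⁴/(8D³N_a) = (80.5×10³)(3.4⁴)/(8·24.0³·9) = 10.808 N/mm
N_t = 9; L_s = 3.4·10 = 34 mm; δ_solid = L₀ − L_s = 46.7 − 34 = 12.7 mm
δ = F/k = 178/10.808 = 16.469 mm
δ ≥ δ_solid → spring goes solid

YES, δ = 16.5 mm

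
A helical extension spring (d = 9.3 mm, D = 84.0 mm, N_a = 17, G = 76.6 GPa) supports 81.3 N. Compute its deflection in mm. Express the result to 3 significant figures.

11.4 mm

k = Gd⁴/(8D³N_a) = (76.6×10³)(9.3⁴)/(8·84.0³·17) = 7.1086 N/mm
δ = F/k = 81.3 / 7.1086 = 11.437 mm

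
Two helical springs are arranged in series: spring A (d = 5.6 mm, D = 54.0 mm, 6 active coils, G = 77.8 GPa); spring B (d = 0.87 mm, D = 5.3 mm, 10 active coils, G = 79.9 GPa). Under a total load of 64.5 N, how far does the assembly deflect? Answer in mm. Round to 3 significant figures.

23.2 mm

k_A = Gd⁴/(8D³N_a) = (77.8×10³)(5.6⁴)/(8·54.0³·6) = 10.123 N/mm
k_B = Gd⁴/(8D³N_a) = (79.9×10³)(0.87⁴)/(8·5.3³·10) = 3.8433 N/mm
Series: 1/k_eq = 1/10.123 + 1/3.8433 = 0.35898; k_eq = 2.7857 N/mm
δ = F/k_eq = 64.5/2.7857 = 23.154 mm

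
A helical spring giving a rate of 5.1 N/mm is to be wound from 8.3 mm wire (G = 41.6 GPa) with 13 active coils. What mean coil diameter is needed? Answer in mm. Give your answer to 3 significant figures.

D = (Gd⁴/(8N_a·k))^(1/3) = (41.6×10³·8.3⁴/(8·13·5.1))^(1/3)
  = (372222)^(1/3) = 71.9340 mm

71.9 mm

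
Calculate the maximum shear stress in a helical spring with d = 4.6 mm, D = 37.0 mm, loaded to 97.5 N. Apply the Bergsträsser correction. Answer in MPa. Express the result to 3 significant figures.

Spring index C = D/d = 37.0/4.6 = 8.0435
K_B = (4C+2)/(4C−3) = 34.174/29.174 = 1.1714
τ₀ = 8FD/(πd³) = 8·97.5·37.0/(π·4.6³) = 28860/305.79 = 94.378 MPa
τ_max = K·τ₀ = 1.1714 × 94.378 = 110.55 MPa

111 MPa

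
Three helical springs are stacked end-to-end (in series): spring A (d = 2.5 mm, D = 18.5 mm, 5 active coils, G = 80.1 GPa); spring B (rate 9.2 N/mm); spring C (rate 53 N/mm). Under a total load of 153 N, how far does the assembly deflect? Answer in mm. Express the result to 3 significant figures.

k_A = Gd⁴/(8D³N_a) = (80.1×10³)(2.5⁴)/(8·18.5³·5) = 12.354 N/mm
Series: 1/k_eq = 1/12.354 + 1/9.2 + 1/53 = 0.20851; k_eq = 4.796 N/mm
δ = F/k_eq = 153/4.796 = 31.902 mm

31.9 mm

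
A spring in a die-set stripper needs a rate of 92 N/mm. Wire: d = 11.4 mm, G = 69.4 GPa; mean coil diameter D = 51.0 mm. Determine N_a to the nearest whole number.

12

N_a = Gd⁴/(8D³k) = (69.4×10³ × 11.4⁴)/(8 × 51.0³ × 92)
    = 1.17214e+09 / 9.76311e+07 = 12.01 → 12 coils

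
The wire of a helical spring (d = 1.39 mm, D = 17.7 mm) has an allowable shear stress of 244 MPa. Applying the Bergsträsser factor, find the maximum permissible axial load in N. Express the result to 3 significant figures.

13.2 N

C = D/d = 17.7/1.39 = 12.7338
K_B = (4C+2)/(4C−3) = 52.935/47.935 = 1.1043
τ_max = K·8FD/(πd³) → F_max = τ_allow·πd³/(8DK)
F_max = 244·π·1.39³/(8·17.7·1.1043) = 2058.7/156.37 = 13.165 N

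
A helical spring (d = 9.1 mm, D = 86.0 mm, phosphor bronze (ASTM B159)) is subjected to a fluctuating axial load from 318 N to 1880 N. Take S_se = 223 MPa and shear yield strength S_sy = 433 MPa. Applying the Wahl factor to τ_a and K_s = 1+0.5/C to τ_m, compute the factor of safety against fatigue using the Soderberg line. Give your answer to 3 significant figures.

C = D/d = 86.0/9.1 = 9.4505; K_W = (4C−1)/(4C−4)+0.615/C = 1.1538; K_s = 1+0.5/C = 1.0529
F_a = (F_max−F_min)/2 = 781 N; F_m = (F_max+F_min)/2 = 1099 N
τ_a = K_W·8F_aD/(πd³) = 1.1538 × 226.97 = 261.88 MPa
τ_m = K_s·8F_mD/(πd³) = 1.0529 × 319.38 = 336.28 MPa
Soderberg: 1/n_f = τ_a/S_se + τ_m/S_sy = 261.88/223 + 336.28/433 = 1.17436 + 0.77663 = 1.951
n_f = 1/1.951 = 0.5126

0.513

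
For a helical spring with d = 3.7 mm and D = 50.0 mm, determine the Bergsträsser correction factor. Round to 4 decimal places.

C = D/d = 50.0/3.7 = 13.5135
K_B = (4C+2)/(4C−3) = 56.054/51.054 = 1.0979

1.0979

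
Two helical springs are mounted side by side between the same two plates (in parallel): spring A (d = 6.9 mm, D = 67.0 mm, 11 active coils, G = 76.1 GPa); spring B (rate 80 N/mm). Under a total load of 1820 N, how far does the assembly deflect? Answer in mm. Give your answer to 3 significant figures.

k_A = Gd⁴/(8D³N_a) = (76.1×10³)(6.9⁴)/(8·67.0³·11) = 6.5174 N/mm
Parallel: k_eq = 6.5174 + 80 = 86.517 N/mm
δ = F/k_eq = 1820/86.517 = 21.036 mm

21.0 mm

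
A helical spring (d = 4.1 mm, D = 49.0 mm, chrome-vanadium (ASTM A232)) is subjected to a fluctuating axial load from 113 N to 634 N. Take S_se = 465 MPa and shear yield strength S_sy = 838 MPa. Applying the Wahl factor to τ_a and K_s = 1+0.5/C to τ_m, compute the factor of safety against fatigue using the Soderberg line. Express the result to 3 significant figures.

C = D/d = 49.0/4.1 = 11.9512; K_W = (4C−1)/(4C−4)+0.615/C = 1.1199; K_s = 1+0.5/C = 1.0418
F_a = (F_max−F_min)/2 = 260.5 N; F_m = (F_max+F_min)/2 = 373.5 N
τ_a = K_W·8F_aD/(πd³) = 1.1199 × 471.62 = 528.19 MPa
τ_m = K_s·8F_mD/(πd³) = 1.0418 × 676.2 = 704.49 MPa
Soderberg: 1/n_f = τ_a/S_se + τ_m/S_sy = 528.19/465 + 704.49/838 = 1.13589 + 0.84068 = 1.9766
n_f = 1/1.9766 = 0.5059

0.506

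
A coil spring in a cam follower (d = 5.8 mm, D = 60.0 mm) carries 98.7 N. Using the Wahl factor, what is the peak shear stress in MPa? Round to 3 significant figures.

Spring index C = D/d = 60.0/5.8 = 10.3448
K_W = (4C−1)/(4C−4) + 0.615/C = 40.379/37.379 + 0.0594 = 1.1397
τ₀ = 8FD/(πd³) = 8·98.7·60.0/(π·5.8³) = 47376/612.96 = 77.29 MPa
τ_max = K·τ₀ = 1.1397 × 77.29 = 88.088 MPa

88.1 MPa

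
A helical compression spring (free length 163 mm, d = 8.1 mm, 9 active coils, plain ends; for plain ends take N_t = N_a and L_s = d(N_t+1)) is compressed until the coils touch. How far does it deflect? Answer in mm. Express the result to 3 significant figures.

N_t = 9; L_s = 8.1·10 = 81 mm
δ_solid = L₀ − L_s = 163 − 81 = 82 mm

82.0 mm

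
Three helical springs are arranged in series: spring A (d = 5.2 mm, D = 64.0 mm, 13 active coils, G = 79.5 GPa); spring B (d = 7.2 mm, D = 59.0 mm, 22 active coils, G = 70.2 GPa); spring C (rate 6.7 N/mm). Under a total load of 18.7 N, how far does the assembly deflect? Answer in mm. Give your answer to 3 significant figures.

15.1 mm

k_A = Gd⁴/(8D³N_a) = (79.5×10³)(5.2⁴)/(8·64.0³·13) = 2.1321 N/mm
k_B = Gd⁴/(8D³N_a) = (70.2×10³)(7.2⁴)/(8·59.0³·22) = 5.2191 N/mm
Series: 1/k_eq = 1/2.1321 + 1/5.2191 + 1/6.7 = 0.80988; k_eq = 1.2348 N/mm
δ = F/k_eq = 18.7/1.2348 = 15.145 mm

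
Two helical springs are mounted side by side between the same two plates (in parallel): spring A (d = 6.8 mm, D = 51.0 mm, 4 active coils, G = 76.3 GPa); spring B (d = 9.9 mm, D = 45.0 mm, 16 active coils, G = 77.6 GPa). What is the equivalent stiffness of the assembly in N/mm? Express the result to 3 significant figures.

102 N/mm

k_A = Gd⁴/(8D³N_a) = (76.3×10³)(6.8⁴)/(8·51.0³·4) = 38.433 N/mm
k_B = Gd⁴/(8D³N_a) = (77.6×10³)(9.9⁴)/(8·45.0³·16) = 63.908 N/mm
Parallel: k_eq = 38.433 + 63.908 = 102.34 N/mm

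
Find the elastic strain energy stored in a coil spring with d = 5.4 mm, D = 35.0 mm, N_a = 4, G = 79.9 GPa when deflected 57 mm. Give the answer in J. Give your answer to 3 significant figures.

80.4 J

k = Gd⁴/(8D³N_a) = (79.9×10³)(5.4⁴)/(8·35.0³·4) = 49.519 N/mm
U = ½kδ² = 0.5 × 49.519 × 57² = 80443 N·mm = 80.443 J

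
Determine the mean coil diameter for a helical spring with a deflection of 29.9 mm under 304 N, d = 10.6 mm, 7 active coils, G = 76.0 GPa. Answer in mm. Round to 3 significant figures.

119 mm

Required rate k = F/δ = 304/29.9 = 10.167 N/mm
D = (Gd⁴/(8N_a·k))^(1/3) = (76.0×10³·10.6⁴/(8·7·10.167))^(1/3)
  = (1.68518e+06)^(1/3) = 119.0005 mm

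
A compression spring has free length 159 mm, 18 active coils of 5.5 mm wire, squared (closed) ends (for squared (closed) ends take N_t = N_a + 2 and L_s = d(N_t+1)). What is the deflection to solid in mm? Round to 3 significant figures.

43.5 mm

N_t = 20; L_s = 5.5·21 = 115.5 mm
δ_solid = L₀ − L_s = 159 − 115.5 = 43.5 mm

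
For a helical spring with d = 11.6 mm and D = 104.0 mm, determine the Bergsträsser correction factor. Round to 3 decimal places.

C = D/d = 104.0/11.6 = 8.9655
K_B = (4C+2)/(4C−3) = 37.862/32.862 = 1.1522

1.152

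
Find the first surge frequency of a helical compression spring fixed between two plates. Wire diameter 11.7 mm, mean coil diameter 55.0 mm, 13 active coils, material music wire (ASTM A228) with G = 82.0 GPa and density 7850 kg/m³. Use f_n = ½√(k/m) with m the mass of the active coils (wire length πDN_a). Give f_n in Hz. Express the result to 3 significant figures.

k = Gd⁴/(8D³N_a) = (82.0×10³)(11.7⁴)/(8·55.0³·13) = 88.805 N/mm = 88805 N/m
Wire length L = πDN_a = π·55.0·13 = 2246.2 mm
m = ρ·(πd²/4)·L = 7850 × 107.51×10⁻⁶ m² × 2.2462 m = 1.8958 kg
f_n = ½√(k/m) = 0.5·√(88805/1.8958) = 0.5·√(46843) = 108.22 Hz

108 Hz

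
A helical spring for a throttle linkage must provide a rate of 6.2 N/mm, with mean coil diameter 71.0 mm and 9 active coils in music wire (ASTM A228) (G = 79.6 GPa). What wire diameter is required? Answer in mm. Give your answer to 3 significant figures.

6.69 mm

d = (8D³N_a·k / G)^(1/4) = (8·71.0³·9·6.2 / (79.6×10³))^0.25
  = (2007.2)^0.25 = 6.6934 mm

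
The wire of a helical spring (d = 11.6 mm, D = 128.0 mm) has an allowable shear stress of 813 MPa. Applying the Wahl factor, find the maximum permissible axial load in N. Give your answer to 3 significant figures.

C = D/d = 128.0/11.6 = 11.0345
K_W = (4C−1)/(4C−4) + 0.615/C = 43.138/40.138 + 0.0557 = 1.1305
τ_max = K·8FD/(πd³) → F_max = τ_allow·πd³/(8DK)
F_max = 813·π·11.6³/(8·128.0·1.1305) = 3.9867e+06/1157.6 = 3443.9 N

3440 N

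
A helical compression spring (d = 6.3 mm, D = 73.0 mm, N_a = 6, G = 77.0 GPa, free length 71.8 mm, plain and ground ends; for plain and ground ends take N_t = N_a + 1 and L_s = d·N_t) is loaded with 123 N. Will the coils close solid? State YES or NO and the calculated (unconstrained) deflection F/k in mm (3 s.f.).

k = Gd⁴/(8D³N_a) = (77.0×10³)(6.3⁴)/(8·73.0³·6) = 6.496 N/mm
N_t = 7; L_s = 6.3·7 = 44.1 mm; δ_solid = L₀ − L_s = 71.8 − 44.1 = 27.7 mm
δ = F/k = 123/6.496 = 18.935 mm
δ < δ_solid → spring does not go solid

NO, δ = 18.9 mm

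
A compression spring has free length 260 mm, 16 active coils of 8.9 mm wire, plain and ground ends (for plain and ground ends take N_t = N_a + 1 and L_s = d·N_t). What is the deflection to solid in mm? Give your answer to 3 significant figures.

109 mm

N_t = 17; L_s = 8.9·17 = 151.3 mm
δ_solid = L₀ − L_s = 260 − 151.3 = 108.7 mm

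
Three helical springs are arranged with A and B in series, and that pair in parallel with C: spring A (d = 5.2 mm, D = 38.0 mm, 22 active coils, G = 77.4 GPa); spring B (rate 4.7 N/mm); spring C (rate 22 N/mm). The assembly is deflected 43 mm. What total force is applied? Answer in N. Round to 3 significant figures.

1060 N

k_A = Gd⁴/(8D³N_a) = (77.4×10³)(5.2⁴)/(8·38.0³·22) = 5.8599 N/mm
Springs A,B series: k_AB = 1/(1/5.8599+1/4.7) = 2.6081 N/mm; parallel with C: k_eq = 2.6081+22 = 24.608 N/mm
F = k_eq·δ = 24.608·43 = 1058.1 N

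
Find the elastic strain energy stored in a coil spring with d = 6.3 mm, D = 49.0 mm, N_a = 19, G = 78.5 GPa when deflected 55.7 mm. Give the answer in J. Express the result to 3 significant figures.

10.7 J

k = Gd⁴/(8D³N_a) = (78.5×10³)(6.3⁴)/(8·49.0³·19) = 6.9151 N/mm
U = ½kδ² = 0.5 × 6.9151 × 55.7² = 10727 N·mm = 10.727 J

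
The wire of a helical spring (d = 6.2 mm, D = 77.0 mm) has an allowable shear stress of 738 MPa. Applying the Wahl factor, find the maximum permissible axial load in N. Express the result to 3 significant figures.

C = D/d = 77.0/6.2 = 12.4194
K_W = (4C−1)/(4C−4) + 0.615/C = 48.677/45.677 + 0.0495 = 1.1152
τ_max = K·8FD/(πd³) → F_max = τ_allow·πd³/(8DK)
F_max = 738·π·6.2³/(8·77.0·1.1152) = 5.5256e+05/686.96 = 804.36 N

804 N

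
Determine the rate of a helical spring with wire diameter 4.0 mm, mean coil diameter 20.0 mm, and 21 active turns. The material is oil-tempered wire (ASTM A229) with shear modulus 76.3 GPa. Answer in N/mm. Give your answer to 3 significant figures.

14.5 N/mm

k = Gd⁴/(8D³N_a) = (76.3×10³ × 4.0⁴) / (8 × 20.0³ × 21)
  = 1.95328e+07 / 1.344e+06 = 14.533 N/mm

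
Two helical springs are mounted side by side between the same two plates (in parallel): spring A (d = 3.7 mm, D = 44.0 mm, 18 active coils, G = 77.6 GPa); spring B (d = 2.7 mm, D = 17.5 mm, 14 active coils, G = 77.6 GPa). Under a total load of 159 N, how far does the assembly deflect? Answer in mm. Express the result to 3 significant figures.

19.7 mm

k_A = Gd⁴/(8D³N_a) = (77.6×10³)(3.7⁴)/(8·44.0³·18) = 1.1856 N/mm
k_B = Gd⁴/(8D³N_a) = (77.6×10³)(2.7⁴)/(8·17.5³·14) = 6.8704 N/mm
Parallel: k_eq = 1.1856 + 6.8704 = 8.0561 N/mm
δ = F/k_eq = 159/8.0561 = 19.737 mm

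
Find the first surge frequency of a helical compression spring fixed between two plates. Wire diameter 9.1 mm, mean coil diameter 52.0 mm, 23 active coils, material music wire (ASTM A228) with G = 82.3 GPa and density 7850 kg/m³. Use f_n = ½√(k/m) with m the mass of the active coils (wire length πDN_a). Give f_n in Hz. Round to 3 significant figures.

k = Gd⁴/(8D³N_a) = (82.3×10³)(9.1⁴)/(8·52.0³·23) = 21.814 N/mm = 21814 N/m
Wire length L = πDN_a = π·52.0·23 = 3757.3 mm
m = ρ·(πd²/4)·L = 7850 × 65.039×10⁻⁶ m² × 3.7573 m = 1.9183 kg
f_n = ½√(k/m) = 0.5·√(21814/1.9183) = 0.5·√(11371) = 53.318 Hz

53.3 Hz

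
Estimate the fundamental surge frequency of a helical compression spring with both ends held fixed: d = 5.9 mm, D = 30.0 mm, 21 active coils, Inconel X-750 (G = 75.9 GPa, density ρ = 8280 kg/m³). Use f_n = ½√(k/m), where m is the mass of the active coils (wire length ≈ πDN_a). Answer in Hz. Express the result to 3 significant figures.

k = Gd⁴/(8D³N_a) = (75.9×10³)(5.9⁴)/(8·30.0³·21) = 20.276 N/mm = 20276 N/m
Wire length L = πDN_a = π·30.0·21 = 1979.2 mm
m = ρ·(πd²/4)·L = 8280 × 27.34×10⁻⁶ m² × 1.9792 m = 0.44804 kg
f_n = ½√(k/m) = 0.5·√(20276/0.44804) = 0.5·√(45255) = 106.37 Hz

106 Hz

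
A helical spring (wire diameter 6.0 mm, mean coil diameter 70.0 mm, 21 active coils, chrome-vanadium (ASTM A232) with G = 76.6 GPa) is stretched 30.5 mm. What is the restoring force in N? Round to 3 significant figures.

k = Gd⁴/(8D³N_a) = (76.6×10³)(6.0⁴)/(8·70.0³·21) = 1.7228 N/mm
F = k·δ = 1.7228 × 30.5 = 52.545 N

52.5 N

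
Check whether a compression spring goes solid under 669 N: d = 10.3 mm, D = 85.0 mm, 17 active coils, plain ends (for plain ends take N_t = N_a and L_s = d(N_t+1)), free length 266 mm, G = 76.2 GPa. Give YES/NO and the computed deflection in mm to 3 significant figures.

NO, δ = 65.2 mm

k = Gd⁴/(8D³N_a) = (76.2×10³)(10.3⁴)/(8·85.0³·17) = 10.269 N/mm
N_t = 17; L_s = 10.3·18 = 185.4 mm; δ_solid = L₀ − L_s = 266 − 185.4 = 80.6 mm
δ = F/k = 669/10.269 = 65.151 mm
δ < δ_solid → spring does not go solid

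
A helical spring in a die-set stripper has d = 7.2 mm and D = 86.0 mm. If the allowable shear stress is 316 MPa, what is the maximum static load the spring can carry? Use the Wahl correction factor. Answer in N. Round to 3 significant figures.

481 N

C = D/d = 86.0/7.2 = 11.9444
K_W = (4C−1)/(4C−4) + 0.615/C = 46.778/43.778 + 0.0515 = 1.1200
τ_max = K·8FD/(πd³) → F_max = τ_allow·πd³/(8DK)
F_max = 316·π·7.2³/(8·86.0·1.1200) = 3.7054e+05/770.57 = 480.86 N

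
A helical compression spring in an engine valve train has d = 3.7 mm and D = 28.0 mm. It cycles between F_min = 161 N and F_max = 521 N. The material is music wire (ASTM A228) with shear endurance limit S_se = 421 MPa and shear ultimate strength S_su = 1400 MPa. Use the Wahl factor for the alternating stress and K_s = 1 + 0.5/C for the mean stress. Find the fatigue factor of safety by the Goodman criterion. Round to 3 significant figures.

C = D/d = 28.0/3.7 = 7.5676; K_W = (4C−1)/(4C−4)+0.615/C = 1.1955; K_s = 1+0.5/C = 1.0661
F_a = (F_max−F_min)/2 = 180 N; F_m = (F_max+F_min)/2 = 341 N
τ_a = K_W·8F_aD/(πd³) = 1.1955 × 253.38 = 302.9 MPa
τ_m = K_s·8F_mD/(πd³) = 1.0661 × 480.01 = 511.72 MPa
Goodman: 1/n_f = τ_a/S_se + τ_m/S_su = 302.9/421 + 511.72/1400 = 0.71948 + 0.36552 = 1.085
n_f = 1/1.085 = 0.9217

0.922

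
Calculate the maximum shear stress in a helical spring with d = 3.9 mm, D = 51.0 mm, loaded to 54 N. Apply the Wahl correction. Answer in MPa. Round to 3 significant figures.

Spring index C = D/d = 51.0/3.9 = 13.0769
K_W = (4C−1)/(4C−4) + 0.615/C = 51.308/48.308 + 0.0470 = 1.1091
τ₀ = 8FD/(πd³) = 8·54·51.0/(π·3.9³) = 22032/186.36 = 118.23 MPa
τ_max = K·τ₀ = 1.1091 × 118.23 = 131.13 MPa

131 MPa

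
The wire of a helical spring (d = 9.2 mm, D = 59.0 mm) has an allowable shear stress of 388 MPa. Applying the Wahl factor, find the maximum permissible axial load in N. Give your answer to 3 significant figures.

1630 N

C = D/d = 59.0/9.2 = 6.4130
K_W = (4C−1)/(4C−4) + 0.615/C = 24.652/21.652 + 0.0959 = 1.2345
τ_max = K·8FD/(πd³) → F_max = τ_allow·πd³/(8DK)
F_max = 388·π·9.2³/(8·59.0·1.2345) = 9.4917e+05/582.66 = 1629 N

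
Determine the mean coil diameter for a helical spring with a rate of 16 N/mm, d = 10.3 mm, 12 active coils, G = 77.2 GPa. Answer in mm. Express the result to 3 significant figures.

82.7 mm

D = (Gd⁴/(8N_a·k))^(1/3) = (77.2×10³·10.3⁴/(8·12·16))^(1/3)
  = (565685)^(1/3) = 82.7037 mm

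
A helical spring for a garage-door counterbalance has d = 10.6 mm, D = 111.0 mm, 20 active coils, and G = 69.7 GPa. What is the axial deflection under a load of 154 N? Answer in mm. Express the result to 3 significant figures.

k = Gd⁴/(8D³N_a) = (69.7×10³)(10.6⁴)/(8·111.0³·20) = 4.0213 N/mm
δ = F/k = 154 / 4.0213 = 38.296 mm

38.3 mm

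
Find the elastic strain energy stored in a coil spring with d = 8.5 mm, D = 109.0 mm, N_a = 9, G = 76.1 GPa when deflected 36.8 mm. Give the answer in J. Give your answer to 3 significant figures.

k = Gd⁴/(8D³N_a) = (76.1×10³)(8.5⁴)/(8·109.0³·9) = 4.2604 N/mm
U = ½kδ² = 0.5 × 4.2604 × 36.8² = 2884.8 N·mm = 2.8848 J

2.88 J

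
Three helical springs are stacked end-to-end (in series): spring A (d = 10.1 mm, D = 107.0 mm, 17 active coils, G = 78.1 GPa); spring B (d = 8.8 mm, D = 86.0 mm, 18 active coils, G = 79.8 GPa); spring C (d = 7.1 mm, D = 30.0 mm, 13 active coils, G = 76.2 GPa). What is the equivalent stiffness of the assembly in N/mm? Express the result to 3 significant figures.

k_A = Gd⁴/(8D³N_a) = (78.1×10³)(10.1⁴)/(8·107.0³·17) = 4.8781 N/mm
k_B = Gd⁴/(8D³N_a) = (79.8×10³)(8.8⁴)/(8·86.0³·18) = 5.2249 N/mm
k_C = Gd⁴/(8D³N_a) = (76.2×10³)(7.1⁴)/(8·30.0³·13) = 68.959 N/mm
Series: 1/k_eq = 1/4.8781 + 1/5.2249 + 1/68.959 = 0.41089; k_eq = 2.4337 N/mm

2.43 N/mm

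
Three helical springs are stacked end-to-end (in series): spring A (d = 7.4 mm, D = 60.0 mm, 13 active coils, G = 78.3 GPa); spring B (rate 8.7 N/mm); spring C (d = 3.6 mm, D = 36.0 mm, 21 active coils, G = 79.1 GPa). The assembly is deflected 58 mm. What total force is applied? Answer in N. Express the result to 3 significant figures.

k_A = Gd⁴/(8D³N_a) = (78.3×10³)(7.4⁴)/(8·60.0³·13) = 10.452 N/mm
k_C = Gd⁴/(8D³N_a) = (79.1×10³)(3.6⁴)/(8·36.0³·21) = 1.695 N/mm
Series: 1/k_eq = 1/10.452 + 1/8.7 + 1/1.695 = 0.80059; k_eq = 1.2491 N/mm
F = k_eq·δ = 1.2491·58 = 72.447 N

72.4 N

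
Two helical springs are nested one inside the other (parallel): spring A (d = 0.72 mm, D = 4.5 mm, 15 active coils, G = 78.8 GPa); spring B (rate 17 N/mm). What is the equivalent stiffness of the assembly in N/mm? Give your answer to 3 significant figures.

18.9 N/mm

k_A = Gd⁴/(8D³N_a) = (78.8×10³)(0.72⁴)/(8·4.5³·15) = 1.9366 N/mm
Parallel: k_eq = 1.9366 + 17 = 18.937 N/mm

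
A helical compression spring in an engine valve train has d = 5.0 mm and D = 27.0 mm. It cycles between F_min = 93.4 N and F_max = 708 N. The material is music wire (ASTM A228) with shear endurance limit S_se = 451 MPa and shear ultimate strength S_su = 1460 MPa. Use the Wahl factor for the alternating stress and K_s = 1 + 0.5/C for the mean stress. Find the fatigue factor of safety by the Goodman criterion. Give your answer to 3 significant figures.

1.55

C = D/d = 27.0/5.0 = 5.4000; K_W = (4C−1)/(4C−4)+0.615/C = 1.2843; K_s = 1+0.5/C = 1.0926
F_a = (F_max−F_min)/2 = 307.3 N; F_m = (F_max+F_min)/2 = 400.7 N
τ_a = K_W·8F_aD/(πd³) = 1.2843 × 169.03 = 217.09 MPa
τ_m = K_s·8F_mD/(πd³) = 1.0926 × 220.4 = 240.81 MPa
Goodman: 1/n_f = τ_a/S_se + τ_m/S_su = 217.09/451 + 240.81/1460 = 0.48135 + 0.16494 = 0.64629
n_f = 1/0.64629 = 1.547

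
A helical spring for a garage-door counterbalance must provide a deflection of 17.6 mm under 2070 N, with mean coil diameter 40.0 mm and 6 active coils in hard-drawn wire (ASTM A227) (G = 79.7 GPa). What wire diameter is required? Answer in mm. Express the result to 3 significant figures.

Required rate k = F/δ = 2070/17.6 = 117.61 N/mm
d = (8D³N_a·k / G)^(1/4) = (8·40.0³·6·117.61 / (79.7×10³))^0.25
  = (4533.4)^0.25 = 8.2055 mm

8.21 mm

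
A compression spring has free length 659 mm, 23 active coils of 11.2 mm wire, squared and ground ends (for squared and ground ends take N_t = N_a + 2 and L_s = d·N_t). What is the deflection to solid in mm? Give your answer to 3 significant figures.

N_t = 25; L_s = 11.2·25 = 280 mm
δ_solid = L₀ − L_s = 659 − 280 = 379 mm

379 mm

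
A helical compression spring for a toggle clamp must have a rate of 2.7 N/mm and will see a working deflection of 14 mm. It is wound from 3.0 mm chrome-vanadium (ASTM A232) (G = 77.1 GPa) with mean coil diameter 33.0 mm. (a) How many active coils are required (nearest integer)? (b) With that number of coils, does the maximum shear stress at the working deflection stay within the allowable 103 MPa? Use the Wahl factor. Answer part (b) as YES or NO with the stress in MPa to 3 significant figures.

(a) 8 coils; (b) NO, τ_max = 134 MPa

N_a = Gd⁴/(8D³k) = (77.1×10³)(3.0⁴)/(8·33.0³·2.7) = 8.045 → N_a = 8
Actual rate k = Gd⁴/(8D³·8) = 2.7153 N/mm
Working load F = kδ = 2.7153·14 = 38.014 N
C = 33.0/3.0 = 11.0000; K_W = (4C−1)/(4C−4)+0.615/C = 1.1309
τ_max = K_W·8FD/(πd³) = 1.1309·118.31 = 133.8 MPa
τ_max > 103 MPa → exceeds allowable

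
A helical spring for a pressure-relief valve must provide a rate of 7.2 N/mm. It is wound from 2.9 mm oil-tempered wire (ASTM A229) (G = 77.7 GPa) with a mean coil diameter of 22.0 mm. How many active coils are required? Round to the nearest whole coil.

9

N_a = Gd⁴/(8D³k) = (77.7×10³ × 2.9⁴)/(8 × 22.0³ × 7.2)
    = 5.49557e+06 / 613325 = 8.96 → 9 coils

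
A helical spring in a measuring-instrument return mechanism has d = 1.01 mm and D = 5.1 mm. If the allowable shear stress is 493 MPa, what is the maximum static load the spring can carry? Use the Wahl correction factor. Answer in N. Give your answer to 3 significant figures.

29.9 N

C = D/d = 5.1/1.01 = 5.0495
K_W = (4C−1)/(4C−4) + 0.615/C = 19.198/16.198 + 0.1218 = 1.3070
τ_max = K·8FD/(πd³) → F_max = τ_allow·πd³/(8DK)
F_max = 493·π·1.01³/(8·5.1·1.3070) = 1595.7/53.326 = 29.924 N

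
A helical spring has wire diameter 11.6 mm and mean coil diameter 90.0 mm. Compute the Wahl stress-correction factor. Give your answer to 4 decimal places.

1.1902

C = D/d = 90.0/11.6 = 7.7586
K_W = (4C−1)/(4C−4) + 0.615/C = 30.034/27.034 + 0.0793 = 1.1902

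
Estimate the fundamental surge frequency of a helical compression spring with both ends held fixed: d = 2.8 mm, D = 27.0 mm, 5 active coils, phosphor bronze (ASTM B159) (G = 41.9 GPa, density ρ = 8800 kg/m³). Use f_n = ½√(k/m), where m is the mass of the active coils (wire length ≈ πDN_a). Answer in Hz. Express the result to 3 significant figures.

k = Gd⁴/(8D³N_a) = (41.9×10³)(2.8⁴)/(8·27.0³·5) = 3.2711 N/mm = 3271.1 N/m
Wire length L = πDN_a = π·27.0·5 = 424.12 mm
m = ρ·(πd²/4)·L = 8800 × 6.1575×10⁻⁶ m² × 0.42412 m = 0.022981 kg
f_n = ½√(k/m) = 0.5·√(3271.1/0.022981) = 0.5·√(1.4234e+05) = 188.64 Hz

189 Hz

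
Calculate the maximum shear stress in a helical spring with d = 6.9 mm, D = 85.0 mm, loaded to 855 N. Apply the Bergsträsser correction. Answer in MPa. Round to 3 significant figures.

Spring index C = D/d = 85.0/6.9 = 12.3188
K_B = (4C+2)/(4C−3) = 51.275/46.275 = 1.1080
τ₀ = 8FD/(πd³) = 8·855·85.0/(π·6.9³) = 581400/1032 = 563.35 MPa
τ_max = K·τ₀ = 1.1080 × 563.35 = 624.22 MPa

624 MPa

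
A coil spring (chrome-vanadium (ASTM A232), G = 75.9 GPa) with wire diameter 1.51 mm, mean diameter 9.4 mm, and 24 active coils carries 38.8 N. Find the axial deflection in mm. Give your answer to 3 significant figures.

15.7 mm

k = Gd⁴/(8D³N_a) = (75.9×10³)(1.51⁴)/(8·9.4³·24) = 2.4744 N/mm
δ = F/k = 38.8 / 2.4744 = 15.681 mm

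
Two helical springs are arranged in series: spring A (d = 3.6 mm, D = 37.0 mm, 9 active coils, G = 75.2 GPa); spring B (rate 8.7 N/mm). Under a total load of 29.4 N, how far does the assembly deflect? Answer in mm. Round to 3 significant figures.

k_A = Gd⁴/(8D³N_a) = (75.2×10³)(3.6⁴)/(8·37.0³·9) = 3.4633 N/mm
Series: 1/k_eq = 1/3.4633 + 1/8.7 = 0.40368; k_eq = 2.4772 N/mm
δ = F/k_eq = 29.4/2.4772 = 11.868 mm

11.9 mm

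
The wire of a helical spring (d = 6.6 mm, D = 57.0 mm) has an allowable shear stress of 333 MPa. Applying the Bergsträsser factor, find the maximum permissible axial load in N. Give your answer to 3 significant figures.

569 N

C = D/d = 57.0/6.6 = 8.6364
K_B = (4C+2)/(4C−3) = 36.545/31.545 = 1.1585
τ_max = K·8FD/(πd³) → F_max = τ_allow·πd³/(8DK)
F_max = 333·π·6.6³/(8·57.0·1.1585) = 3.0076e+05/528.28 = 569.33 N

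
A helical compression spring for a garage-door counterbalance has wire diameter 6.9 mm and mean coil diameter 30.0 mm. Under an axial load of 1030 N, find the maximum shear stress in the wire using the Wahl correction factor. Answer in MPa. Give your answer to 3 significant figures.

Spring index C = D/d = 30.0/6.9 = 4.3478
K_W = (4C−1)/(4C−4) + 0.615/C = 16.391/13.391 + 0.1414 = 1.3655
τ₀ = 8FD/(πd³) = 8·1030·30.0/(π·6.9³) = 247200/1032 = 239.53 MPa
τ_max = K·τ₀ = 1.3655 × 239.53 = 327.07 MPa

327 MPa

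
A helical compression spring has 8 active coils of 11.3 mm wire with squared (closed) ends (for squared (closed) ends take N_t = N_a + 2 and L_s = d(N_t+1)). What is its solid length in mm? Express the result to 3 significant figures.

squared (closed) ends: N_t = N_a + 2 = 8 + 2 = 10
L_s = d·(N_t+1) = 11.3 × 11 = 124.3 mm

124 mm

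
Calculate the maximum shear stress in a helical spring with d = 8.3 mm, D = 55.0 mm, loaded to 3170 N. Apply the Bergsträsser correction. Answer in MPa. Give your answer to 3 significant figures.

Spring index C = D/d = 55.0/8.3 = 6.6265
K_B = (4C+2)/(4C−3) = 28.506/23.506 = 1.2127
τ₀ = 8FD/(πd³) = 8·3170·55.0/(π·8.3³) = 1.3948e+06/1796.3 = 776.48 MPa
τ_max = K·τ₀ = 1.2127 × 776.48 = 941.64 MPa

942 MPa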